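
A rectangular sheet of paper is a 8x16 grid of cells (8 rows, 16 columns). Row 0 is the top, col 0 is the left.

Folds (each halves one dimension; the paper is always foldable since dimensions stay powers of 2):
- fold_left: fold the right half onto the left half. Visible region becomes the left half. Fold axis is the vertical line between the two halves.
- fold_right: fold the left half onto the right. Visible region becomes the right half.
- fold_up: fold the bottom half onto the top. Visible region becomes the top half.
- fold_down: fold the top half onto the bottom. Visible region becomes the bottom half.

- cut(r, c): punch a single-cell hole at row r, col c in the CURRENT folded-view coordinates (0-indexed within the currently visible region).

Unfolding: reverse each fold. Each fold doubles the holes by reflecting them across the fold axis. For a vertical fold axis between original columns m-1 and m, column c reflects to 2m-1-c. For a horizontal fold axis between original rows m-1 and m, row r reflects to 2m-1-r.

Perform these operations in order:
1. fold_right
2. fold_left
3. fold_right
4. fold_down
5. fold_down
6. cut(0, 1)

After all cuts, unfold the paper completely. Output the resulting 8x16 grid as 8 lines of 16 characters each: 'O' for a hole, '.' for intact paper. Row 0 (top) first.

Op 1 fold_right: fold axis v@8; visible region now rows[0,8) x cols[8,16) = 8x8
Op 2 fold_left: fold axis v@12; visible region now rows[0,8) x cols[8,12) = 8x4
Op 3 fold_right: fold axis v@10; visible region now rows[0,8) x cols[10,12) = 8x2
Op 4 fold_down: fold axis h@4; visible region now rows[4,8) x cols[10,12) = 4x2
Op 5 fold_down: fold axis h@6; visible region now rows[6,8) x cols[10,12) = 2x2
Op 6 cut(0, 1): punch at orig (6,11); cuts so far [(6, 11)]; region rows[6,8) x cols[10,12) = 2x2
Unfold 1 (reflect across h@6): 2 holes -> [(5, 11), (6, 11)]
Unfold 2 (reflect across h@4): 4 holes -> [(1, 11), (2, 11), (5, 11), (6, 11)]
Unfold 3 (reflect across v@10): 8 holes -> [(1, 8), (1, 11), (2, 8), (2, 11), (5, 8), (5, 11), (6, 8), (6, 11)]
Unfold 4 (reflect across v@12): 16 holes -> [(1, 8), (1, 11), (1, 12), (1, 15), (2, 8), (2, 11), (2, 12), (2, 15), (5, 8), (5, 11), (5, 12), (5, 15), (6, 8), (6, 11), (6, 12), (6, 15)]
Unfold 5 (reflect across v@8): 32 holes -> [(1, 0), (1, 3), (1, 4), (1, 7), (1, 8), (1, 11), (1, 12), (1, 15), (2, 0), (2, 3), (2, 4), (2, 7), (2, 8), (2, 11), (2, 12), (2, 15), (5, 0), (5, 3), (5, 4), (5, 7), (5, 8), (5, 11), (5, 12), (5, 15), (6, 0), (6, 3), (6, 4), (6, 7), (6, 8), (6, 11), (6, 12), (6, 15)]

Answer: ................
O..OO..OO..OO..O
O..OO..OO..OO..O
................
................
O..OO..OO..OO..O
O..OO..OO..OO..O
................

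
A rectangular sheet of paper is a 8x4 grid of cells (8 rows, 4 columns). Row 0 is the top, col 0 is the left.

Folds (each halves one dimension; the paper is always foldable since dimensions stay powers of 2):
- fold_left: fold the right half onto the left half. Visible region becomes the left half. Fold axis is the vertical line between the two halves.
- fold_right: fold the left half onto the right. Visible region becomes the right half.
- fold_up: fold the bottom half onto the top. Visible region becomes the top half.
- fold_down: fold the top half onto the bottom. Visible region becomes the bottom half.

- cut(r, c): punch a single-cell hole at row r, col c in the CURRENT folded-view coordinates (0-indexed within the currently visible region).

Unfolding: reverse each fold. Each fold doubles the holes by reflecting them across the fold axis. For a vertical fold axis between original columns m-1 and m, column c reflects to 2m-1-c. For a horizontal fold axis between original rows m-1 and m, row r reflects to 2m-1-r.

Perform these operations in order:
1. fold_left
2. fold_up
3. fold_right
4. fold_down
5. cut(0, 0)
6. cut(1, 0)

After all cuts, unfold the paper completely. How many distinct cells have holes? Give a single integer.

Op 1 fold_left: fold axis v@2; visible region now rows[0,8) x cols[0,2) = 8x2
Op 2 fold_up: fold axis h@4; visible region now rows[0,4) x cols[0,2) = 4x2
Op 3 fold_right: fold axis v@1; visible region now rows[0,4) x cols[1,2) = 4x1
Op 4 fold_down: fold axis h@2; visible region now rows[2,4) x cols[1,2) = 2x1
Op 5 cut(0, 0): punch at orig (2,1); cuts so far [(2, 1)]; region rows[2,4) x cols[1,2) = 2x1
Op 6 cut(1, 0): punch at orig (3,1); cuts so far [(2, 1), (3, 1)]; region rows[2,4) x cols[1,2) = 2x1
Unfold 1 (reflect across h@2): 4 holes -> [(0, 1), (1, 1), (2, 1), (3, 1)]
Unfold 2 (reflect across v@1): 8 holes -> [(0, 0), (0, 1), (1, 0), (1, 1), (2, 0), (2, 1), (3, 0), (3, 1)]
Unfold 3 (reflect across h@4): 16 holes -> [(0, 0), (0, 1), (1, 0), (1, 1), (2, 0), (2, 1), (3, 0), (3, 1), (4, 0), (4, 1), (5, 0), (5, 1), (6, 0), (6, 1), (7, 0), (7, 1)]
Unfold 4 (reflect across v@2): 32 holes -> [(0, 0), (0, 1), (0, 2), (0, 3), (1, 0), (1, 1), (1, 2), (1, 3), (2, 0), (2, 1), (2, 2), (2, 3), (3, 0), (3, 1), (3, 2), (3, 3), (4, 0), (4, 1), (4, 2), (4, 3), (5, 0), (5, 1), (5, 2), (5, 3), (6, 0), (6, 1), (6, 2), (6, 3), (7, 0), (7, 1), (7, 2), (7, 3)]

Answer: 32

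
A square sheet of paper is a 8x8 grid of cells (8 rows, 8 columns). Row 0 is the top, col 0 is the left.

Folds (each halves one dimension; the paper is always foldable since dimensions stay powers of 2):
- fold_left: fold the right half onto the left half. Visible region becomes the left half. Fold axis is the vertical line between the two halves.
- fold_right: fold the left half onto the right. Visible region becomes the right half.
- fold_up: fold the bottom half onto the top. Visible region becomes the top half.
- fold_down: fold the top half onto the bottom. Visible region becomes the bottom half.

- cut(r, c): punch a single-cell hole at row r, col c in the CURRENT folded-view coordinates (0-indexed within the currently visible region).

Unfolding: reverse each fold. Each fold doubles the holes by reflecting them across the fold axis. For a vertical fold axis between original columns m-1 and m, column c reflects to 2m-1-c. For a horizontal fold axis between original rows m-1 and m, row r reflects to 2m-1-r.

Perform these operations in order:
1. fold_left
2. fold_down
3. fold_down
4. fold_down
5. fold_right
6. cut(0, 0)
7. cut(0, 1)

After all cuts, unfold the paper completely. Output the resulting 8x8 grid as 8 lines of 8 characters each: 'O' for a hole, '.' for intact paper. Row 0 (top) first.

Op 1 fold_left: fold axis v@4; visible region now rows[0,8) x cols[0,4) = 8x4
Op 2 fold_down: fold axis h@4; visible region now rows[4,8) x cols[0,4) = 4x4
Op 3 fold_down: fold axis h@6; visible region now rows[6,8) x cols[0,4) = 2x4
Op 4 fold_down: fold axis h@7; visible region now rows[7,8) x cols[0,4) = 1x4
Op 5 fold_right: fold axis v@2; visible region now rows[7,8) x cols[2,4) = 1x2
Op 6 cut(0, 0): punch at orig (7,2); cuts so far [(7, 2)]; region rows[7,8) x cols[2,4) = 1x2
Op 7 cut(0, 1): punch at orig (7,3); cuts so far [(7, 2), (7, 3)]; region rows[7,8) x cols[2,4) = 1x2
Unfold 1 (reflect across v@2): 4 holes -> [(7, 0), (7, 1), (7, 2), (7, 3)]
Unfold 2 (reflect across h@7): 8 holes -> [(6, 0), (6, 1), (6, 2), (6, 3), (7, 0), (7, 1), (7, 2), (7, 3)]
Unfold 3 (reflect across h@6): 16 holes -> [(4, 0), (4, 1), (4, 2), (4, 3), (5, 0), (5, 1), (5, 2), (5, 3), (6, 0), (6, 1), (6, 2), (6, 3), (7, 0), (7, 1), (7, 2), (7, 3)]
Unfold 4 (reflect across h@4): 32 holes -> [(0, 0), (0, 1), (0, 2), (0, 3), (1, 0), (1, 1), (1, 2), (1, 3), (2, 0), (2, 1), (2, 2), (2, 3), (3, 0), (3, 1), (3, 2), (3, 3), (4, 0), (4, 1), (4, 2), (4, 3), (5, 0), (5, 1), (5, 2), (5, 3), (6, 0), (6, 1), (6, 2), (6, 3), (7, 0), (7, 1), (7, 2), (7, 3)]
Unfold 5 (reflect across v@4): 64 holes -> [(0, 0), (0, 1), (0, 2), (0, 3), (0, 4), (0, 5), (0, 6), (0, 7), (1, 0), (1, 1), (1, 2), (1, 3), (1, 4), (1, 5), (1, 6), (1, 7), (2, 0), (2, 1), (2, 2), (2, 3), (2, 4), (2, 5), (2, 6), (2, 7), (3, 0), (3, 1), (3, 2), (3, 3), (3, 4), (3, 5), (3, 6), (3, 7), (4, 0), (4, 1), (4, 2), (4, 3), (4, 4), (4, 5), (4, 6), (4, 7), (5, 0), (5, 1), (5, 2), (5, 3), (5, 4), (5, 5), (5, 6), (5, 7), (6, 0), (6, 1), (6, 2), (6, 3), (6, 4), (6, 5), (6, 6), (6, 7), (7, 0), (7, 1), (7, 2), (7, 3), (7, 4), (7, 5), (7, 6), (7, 7)]

Answer: OOOOOOOO
OOOOOOOO
OOOOOOOO
OOOOOOOO
OOOOOOOO
OOOOOOOO
OOOOOOOO
OOOOOOOO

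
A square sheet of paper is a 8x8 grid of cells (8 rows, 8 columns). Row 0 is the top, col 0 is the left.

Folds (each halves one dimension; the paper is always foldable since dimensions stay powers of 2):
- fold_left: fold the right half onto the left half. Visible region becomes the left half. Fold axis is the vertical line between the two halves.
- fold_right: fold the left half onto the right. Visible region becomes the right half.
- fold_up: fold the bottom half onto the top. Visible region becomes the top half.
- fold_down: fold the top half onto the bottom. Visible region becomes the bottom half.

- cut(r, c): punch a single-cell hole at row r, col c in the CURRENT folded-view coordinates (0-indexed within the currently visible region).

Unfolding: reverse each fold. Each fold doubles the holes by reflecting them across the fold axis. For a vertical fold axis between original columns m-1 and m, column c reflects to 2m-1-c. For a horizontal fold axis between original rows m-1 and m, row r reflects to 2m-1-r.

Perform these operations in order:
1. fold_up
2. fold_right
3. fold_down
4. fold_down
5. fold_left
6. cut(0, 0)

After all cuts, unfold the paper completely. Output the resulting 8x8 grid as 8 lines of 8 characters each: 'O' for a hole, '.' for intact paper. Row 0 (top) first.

Answer: O..OO..O
O..OO..O
O..OO..O
O..OO..O
O..OO..O
O..OO..O
O..OO..O
O..OO..O

Derivation:
Op 1 fold_up: fold axis h@4; visible region now rows[0,4) x cols[0,8) = 4x8
Op 2 fold_right: fold axis v@4; visible region now rows[0,4) x cols[4,8) = 4x4
Op 3 fold_down: fold axis h@2; visible region now rows[2,4) x cols[4,8) = 2x4
Op 4 fold_down: fold axis h@3; visible region now rows[3,4) x cols[4,8) = 1x4
Op 5 fold_left: fold axis v@6; visible region now rows[3,4) x cols[4,6) = 1x2
Op 6 cut(0, 0): punch at orig (3,4); cuts so far [(3, 4)]; region rows[3,4) x cols[4,6) = 1x2
Unfold 1 (reflect across v@6): 2 holes -> [(3, 4), (3, 7)]
Unfold 2 (reflect across h@3): 4 holes -> [(2, 4), (2, 7), (3, 4), (3, 7)]
Unfold 3 (reflect across h@2): 8 holes -> [(0, 4), (0, 7), (1, 4), (1, 7), (2, 4), (2, 7), (3, 4), (3, 7)]
Unfold 4 (reflect across v@4): 16 holes -> [(0, 0), (0, 3), (0, 4), (0, 7), (1, 0), (1, 3), (1, 4), (1, 7), (2, 0), (2, 3), (2, 4), (2, 7), (3, 0), (3, 3), (3, 4), (3, 7)]
Unfold 5 (reflect across h@4): 32 holes -> [(0, 0), (0, 3), (0, 4), (0, 7), (1, 0), (1, 3), (1, 4), (1, 7), (2, 0), (2, 3), (2, 4), (2, 7), (3, 0), (3, 3), (3, 4), (3, 7), (4, 0), (4, 3), (4, 4), (4, 7), (5, 0), (5, 3), (5, 4), (5, 7), (6, 0), (6, 3), (6, 4), (6, 7), (7, 0), (7, 3), (7, 4), (7, 7)]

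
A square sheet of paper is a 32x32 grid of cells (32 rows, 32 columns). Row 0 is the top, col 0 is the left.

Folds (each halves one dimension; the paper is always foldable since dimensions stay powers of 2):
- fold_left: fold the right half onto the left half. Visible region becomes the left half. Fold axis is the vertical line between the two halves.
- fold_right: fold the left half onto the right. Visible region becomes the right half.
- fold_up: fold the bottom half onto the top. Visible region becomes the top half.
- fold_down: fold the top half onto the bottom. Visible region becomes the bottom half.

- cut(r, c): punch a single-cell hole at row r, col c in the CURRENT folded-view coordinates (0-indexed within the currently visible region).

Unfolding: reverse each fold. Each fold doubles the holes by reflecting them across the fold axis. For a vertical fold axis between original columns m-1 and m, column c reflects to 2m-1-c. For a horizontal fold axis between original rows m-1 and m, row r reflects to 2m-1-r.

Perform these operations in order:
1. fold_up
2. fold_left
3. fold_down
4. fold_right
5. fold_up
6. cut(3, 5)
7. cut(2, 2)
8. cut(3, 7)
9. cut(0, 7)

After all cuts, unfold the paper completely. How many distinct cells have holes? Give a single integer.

Op 1 fold_up: fold axis h@16; visible region now rows[0,16) x cols[0,32) = 16x32
Op 2 fold_left: fold axis v@16; visible region now rows[0,16) x cols[0,16) = 16x16
Op 3 fold_down: fold axis h@8; visible region now rows[8,16) x cols[0,16) = 8x16
Op 4 fold_right: fold axis v@8; visible region now rows[8,16) x cols[8,16) = 8x8
Op 5 fold_up: fold axis h@12; visible region now rows[8,12) x cols[8,16) = 4x8
Op 6 cut(3, 5): punch at orig (11,13); cuts so far [(11, 13)]; region rows[8,12) x cols[8,16) = 4x8
Op 7 cut(2, 2): punch at orig (10,10); cuts so far [(10, 10), (11, 13)]; region rows[8,12) x cols[8,16) = 4x8
Op 8 cut(3, 7): punch at orig (11,15); cuts so far [(10, 10), (11, 13), (11, 15)]; region rows[8,12) x cols[8,16) = 4x8
Op 9 cut(0, 7): punch at orig (8,15); cuts so far [(8, 15), (10, 10), (11, 13), (11, 15)]; region rows[8,12) x cols[8,16) = 4x8
Unfold 1 (reflect across h@12): 8 holes -> [(8, 15), (10, 10), (11, 13), (11, 15), (12, 13), (12, 15), (13, 10), (15, 15)]
Unfold 2 (reflect across v@8): 16 holes -> [(8, 0), (8, 15), (10, 5), (10, 10), (11, 0), (11, 2), (11, 13), (11, 15), (12, 0), (12, 2), (12, 13), (12, 15), (13, 5), (13, 10), (15, 0), (15, 15)]
Unfold 3 (reflect across h@8): 32 holes -> [(0, 0), (0, 15), (2, 5), (2, 10), (3, 0), (3, 2), (3, 13), (3, 15), (4, 0), (4, 2), (4, 13), (4, 15), (5, 5), (5, 10), (7, 0), (7, 15), (8, 0), (8, 15), (10, 5), (10, 10), (11, 0), (11, 2), (11, 13), (11, 15), (12, 0), (12, 2), (12, 13), (12, 15), (13, 5), (13, 10), (15, 0), (15, 15)]
Unfold 4 (reflect across v@16): 64 holes -> [(0, 0), (0, 15), (0, 16), (0, 31), (2, 5), (2, 10), (2, 21), (2, 26), (3, 0), (3, 2), (3, 13), (3, 15), (3, 16), (3, 18), (3, 29), (3, 31), (4, 0), (4, 2), (4, 13), (4, 15), (4, 16), (4, 18), (4, 29), (4, 31), (5, 5), (5, 10), (5, 21), (5, 26), (7, 0), (7, 15), (7, 16), (7, 31), (8, 0), (8, 15), (8, 16), (8, 31), (10, 5), (10, 10), (10, 21), (10, 26), (11, 0), (11, 2), (11, 13), (11, 15), (11, 16), (11, 18), (11, 29), (11, 31), (12, 0), (12, 2), (12, 13), (12, 15), (12, 16), (12, 18), (12, 29), (12, 31), (13, 5), (13, 10), (13, 21), (13, 26), (15, 0), (15, 15), (15, 16), (15, 31)]
Unfold 5 (reflect across h@16): 128 holes -> [(0, 0), (0, 15), (0, 16), (0, 31), (2, 5), (2, 10), (2, 21), (2, 26), (3, 0), (3, 2), (3, 13), (3, 15), (3, 16), (3, 18), (3, 29), (3, 31), (4, 0), (4, 2), (4, 13), (4, 15), (4, 16), (4, 18), (4, 29), (4, 31), (5, 5), (5, 10), (5, 21), (5, 26), (7, 0), (7, 15), (7, 16), (7, 31), (8, 0), (8, 15), (8, 16), (8, 31), (10, 5), (10, 10), (10, 21), (10, 26), (11, 0), (11, 2), (11, 13), (11, 15), (11, 16), (11, 18), (11, 29), (11, 31), (12, 0), (12, 2), (12, 13), (12, 15), (12, 16), (12, 18), (12, 29), (12, 31), (13, 5), (13, 10), (13, 21), (13, 26), (15, 0), (15, 15), (15, 16), (15, 31), (16, 0), (16, 15), (16, 16), (16, 31), (18, 5), (18, 10), (18, 21), (18, 26), (19, 0), (19, 2), (19, 13), (19, 15), (19, 16), (19, 18), (19, 29), (19, 31), (20, 0), (20, 2), (20, 13), (20, 15), (20, 16), (20, 18), (20, 29), (20, 31), (21, 5), (21, 10), (21, 21), (21, 26), (23, 0), (23, 15), (23, 16), (23, 31), (24, 0), (24, 15), (24, 16), (24, 31), (26, 5), (26, 10), (26, 21), (26, 26), (27, 0), (27, 2), (27, 13), (27, 15), (27, 16), (27, 18), (27, 29), (27, 31), (28, 0), (28, 2), (28, 13), (28, 15), (28, 16), (28, 18), (28, 29), (28, 31), (29, 5), (29, 10), (29, 21), (29, 26), (31, 0), (31, 15), (31, 16), (31, 31)]

Answer: 128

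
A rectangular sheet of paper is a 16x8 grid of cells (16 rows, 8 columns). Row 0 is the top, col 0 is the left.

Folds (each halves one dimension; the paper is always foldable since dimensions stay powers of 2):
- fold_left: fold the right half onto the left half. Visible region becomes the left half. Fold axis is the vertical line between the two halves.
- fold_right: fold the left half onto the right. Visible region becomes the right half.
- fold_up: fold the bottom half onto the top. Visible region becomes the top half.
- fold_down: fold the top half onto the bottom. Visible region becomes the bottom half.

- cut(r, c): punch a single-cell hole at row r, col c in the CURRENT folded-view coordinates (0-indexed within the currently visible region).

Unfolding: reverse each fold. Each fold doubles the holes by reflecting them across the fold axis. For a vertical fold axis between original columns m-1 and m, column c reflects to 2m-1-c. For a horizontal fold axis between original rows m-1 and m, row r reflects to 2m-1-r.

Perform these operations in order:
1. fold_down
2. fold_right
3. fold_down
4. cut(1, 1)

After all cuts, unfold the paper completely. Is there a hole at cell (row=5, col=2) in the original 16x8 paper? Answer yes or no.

Op 1 fold_down: fold axis h@8; visible region now rows[8,16) x cols[0,8) = 8x8
Op 2 fold_right: fold axis v@4; visible region now rows[8,16) x cols[4,8) = 8x4
Op 3 fold_down: fold axis h@12; visible region now rows[12,16) x cols[4,8) = 4x4
Op 4 cut(1, 1): punch at orig (13,5); cuts so far [(13, 5)]; region rows[12,16) x cols[4,8) = 4x4
Unfold 1 (reflect across h@12): 2 holes -> [(10, 5), (13, 5)]
Unfold 2 (reflect across v@4): 4 holes -> [(10, 2), (10, 5), (13, 2), (13, 5)]
Unfold 3 (reflect across h@8): 8 holes -> [(2, 2), (2, 5), (5, 2), (5, 5), (10, 2), (10, 5), (13, 2), (13, 5)]
Holes: [(2, 2), (2, 5), (5, 2), (5, 5), (10, 2), (10, 5), (13, 2), (13, 5)]

Answer: yes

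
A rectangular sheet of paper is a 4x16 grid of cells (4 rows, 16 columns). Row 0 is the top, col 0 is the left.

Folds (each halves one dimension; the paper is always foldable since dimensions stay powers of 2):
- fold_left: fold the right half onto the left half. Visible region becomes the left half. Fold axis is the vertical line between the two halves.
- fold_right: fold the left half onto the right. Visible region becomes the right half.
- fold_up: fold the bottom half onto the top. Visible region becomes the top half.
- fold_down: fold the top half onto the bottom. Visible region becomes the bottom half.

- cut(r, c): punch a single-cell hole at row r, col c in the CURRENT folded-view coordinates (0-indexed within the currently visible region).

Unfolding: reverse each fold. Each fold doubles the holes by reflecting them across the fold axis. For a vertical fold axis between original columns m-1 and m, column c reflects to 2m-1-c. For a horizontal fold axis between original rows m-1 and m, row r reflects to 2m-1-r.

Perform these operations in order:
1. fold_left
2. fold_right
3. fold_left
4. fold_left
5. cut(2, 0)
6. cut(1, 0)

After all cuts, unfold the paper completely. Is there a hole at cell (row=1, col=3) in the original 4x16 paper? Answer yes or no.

Answer: yes

Derivation:
Op 1 fold_left: fold axis v@8; visible region now rows[0,4) x cols[0,8) = 4x8
Op 2 fold_right: fold axis v@4; visible region now rows[0,4) x cols[4,8) = 4x4
Op 3 fold_left: fold axis v@6; visible region now rows[0,4) x cols[4,6) = 4x2
Op 4 fold_left: fold axis v@5; visible region now rows[0,4) x cols[4,5) = 4x1
Op 5 cut(2, 0): punch at orig (2,4); cuts so far [(2, 4)]; region rows[0,4) x cols[4,5) = 4x1
Op 6 cut(1, 0): punch at orig (1,4); cuts so far [(1, 4), (2, 4)]; region rows[0,4) x cols[4,5) = 4x1
Unfold 1 (reflect across v@5): 4 holes -> [(1, 4), (1, 5), (2, 4), (2, 5)]
Unfold 2 (reflect across v@6): 8 holes -> [(1, 4), (1, 5), (1, 6), (1, 7), (2, 4), (2, 5), (2, 6), (2, 7)]
Unfold 3 (reflect across v@4): 16 holes -> [(1, 0), (1, 1), (1, 2), (1, 3), (1, 4), (1, 5), (1, 6), (1, 7), (2, 0), (2, 1), (2, 2), (2, 3), (2, 4), (2, 5), (2, 6), (2, 7)]
Unfold 4 (reflect across v@8): 32 holes -> [(1, 0), (1, 1), (1, 2), (1, 3), (1, 4), (1, 5), (1, 6), (1, 7), (1, 8), (1, 9), (1, 10), (1, 11), (1, 12), (1, 13), (1, 14), (1, 15), (2, 0), (2, 1), (2, 2), (2, 3), (2, 4), (2, 5), (2, 6), (2, 7), (2, 8), (2, 9), (2, 10), (2, 11), (2, 12), (2, 13), (2, 14), (2, 15)]
Holes: [(1, 0), (1, 1), (1, 2), (1, 3), (1, 4), (1, 5), (1, 6), (1, 7), (1, 8), (1, 9), (1, 10), (1, 11), (1, 12), (1, 13), (1, 14), (1, 15), (2, 0), (2, 1), (2, 2), (2, 3), (2, 4), (2, 5), (2, 6), (2, 7), (2, 8), (2, 9), (2, 10), (2, 11), (2, 12), (2, 13), (2, 14), (2, 15)]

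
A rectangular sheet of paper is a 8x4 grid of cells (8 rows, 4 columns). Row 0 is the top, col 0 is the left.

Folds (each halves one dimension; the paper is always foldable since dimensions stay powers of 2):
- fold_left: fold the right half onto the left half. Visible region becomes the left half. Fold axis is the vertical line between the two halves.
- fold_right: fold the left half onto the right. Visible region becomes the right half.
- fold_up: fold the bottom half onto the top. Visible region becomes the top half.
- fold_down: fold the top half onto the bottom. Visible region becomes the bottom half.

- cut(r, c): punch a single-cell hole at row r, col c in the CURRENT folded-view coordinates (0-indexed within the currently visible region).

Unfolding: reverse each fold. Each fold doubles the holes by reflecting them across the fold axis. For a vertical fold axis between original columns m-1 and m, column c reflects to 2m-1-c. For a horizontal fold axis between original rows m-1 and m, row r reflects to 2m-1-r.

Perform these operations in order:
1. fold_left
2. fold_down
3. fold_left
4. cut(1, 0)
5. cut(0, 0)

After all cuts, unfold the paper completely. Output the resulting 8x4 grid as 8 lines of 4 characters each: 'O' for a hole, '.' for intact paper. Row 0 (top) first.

Op 1 fold_left: fold axis v@2; visible region now rows[0,8) x cols[0,2) = 8x2
Op 2 fold_down: fold axis h@4; visible region now rows[4,8) x cols[0,2) = 4x2
Op 3 fold_left: fold axis v@1; visible region now rows[4,8) x cols[0,1) = 4x1
Op 4 cut(1, 0): punch at orig (5,0); cuts so far [(5, 0)]; region rows[4,8) x cols[0,1) = 4x1
Op 5 cut(0, 0): punch at orig (4,0); cuts so far [(4, 0), (5, 0)]; region rows[4,8) x cols[0,1) = 4x1
Unfold 1 (reflect across v@1): 4 holes -> [(4, 0), (4, 1), (5, 0), (5, 1)]
Unfold 2 (reflect across h@4): 8 holes -> [(2, 0), (2, 1), (3, 0), (3, 1), (4, 0), (4, 1), (5, 0), (5, 1)]
Unfold 3 (reflect across v@2): 16 holes -> [(2, 0), (2, 1), (2, 2), (2, 3), (3, 0), (3, 1), (3, 2), (3, 3), (4, 0), (4, 1), (4, 2), (4, 3), (5, 0), (5, 1), (5, 2), (5, 3)]

Answer: ....
....
OOOO
OOOO
OOOO
OOOO
....
....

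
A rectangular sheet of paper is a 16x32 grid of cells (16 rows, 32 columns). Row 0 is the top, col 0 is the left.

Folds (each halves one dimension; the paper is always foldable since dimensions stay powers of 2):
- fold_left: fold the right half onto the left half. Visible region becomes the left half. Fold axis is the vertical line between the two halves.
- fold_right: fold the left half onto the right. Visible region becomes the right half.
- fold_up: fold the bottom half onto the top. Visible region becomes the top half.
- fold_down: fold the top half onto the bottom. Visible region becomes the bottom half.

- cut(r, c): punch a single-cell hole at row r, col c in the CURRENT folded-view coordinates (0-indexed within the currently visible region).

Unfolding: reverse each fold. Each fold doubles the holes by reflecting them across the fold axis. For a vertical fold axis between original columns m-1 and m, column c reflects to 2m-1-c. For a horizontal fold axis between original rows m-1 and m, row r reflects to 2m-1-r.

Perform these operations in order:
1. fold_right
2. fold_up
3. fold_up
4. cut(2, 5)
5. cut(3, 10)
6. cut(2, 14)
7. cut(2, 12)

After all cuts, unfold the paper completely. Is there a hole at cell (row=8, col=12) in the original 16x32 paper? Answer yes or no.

Answer: no

Derivation:
Op 1 fold_right: fold axis v@16; visible region now rows[0,16) x cols[16,32) = 16x16
Op 2 fold_up: fold axis h@8; visible region now rows[0,8) x cols[16,32) = 8x16
Op 3 fold_up: fold axis h@4; visible region now rows[0,4) x cols[16,32) = 4x16
Op 4 cut(2, 5): punch at orig (2,21); cuts so far [(2, 21)]; region rows[0,4) x cols[16,32) = 4x16
Op 5 cut(3, 10): punch at orig (3,26); cuts so far [(2, 21), (3, 26)]; region rows[0,4) x cols[16,32) = 4x16
Op 6 cut(2, 14): punch at orig (2,30); cuts so far [(2, 21), (2, 30), (3, 26)]; region rows[0,4) x cols[16,32) = 4x16
Op 7 cut(2, 12): punch at orig (2,28); cuts so far [(2, 21), (2, 28), (2, 30), (3, 26)]; region rows[0,4) x cols[16,32) = 4x16
Unfold 1 (reflect across h@4): 8 holes -> [(2, 21), (2, 28), (2, 30), (3, 26), (4, 26), (5, 21), (5, 28), (5, 30)]
Unfold 2 (reflect across h@8): 16 holes -> [(2, 21), (2, 28), (2, 30), (3, 26), (4, 26), (5, 21), (5, 28), (5, 30), (10, 21), (10, 28), (10, 30), (11, 26), (12, 26), (13, 21), (13, 28), (13, 30)]
Unfold 3 (reflect across v@16): 32 holes -> [(2, 1), (2, 3), (2, 10), (2, 21), (2, 28), (2, 30), (3, 5), (3, 26), (4, 5), (4, 26), (5, 1), (5, 3), (5, 10), (5, 21), (5, 28), (5, 30), (10, 1), (10, 3), (10, 10), (10, 21), (10, 28), (10, 30), (11, 5), (11, 26), (12, 5), (12, 26), (13, 1), (13, 3), (13, 10), (13, 21), (13, 28), (13, 30)]
Holes: [(2, 1), (2, 3), (2, 10), (2, 21), (2, 28), (2, 30), (3, 5), (3, 26), (4, 5), (4, 26), (5, 1), (5, 3), (5, 10), (5, 21), (5, 28), (5, 30), (10, 1), (10, 3), (10, 10), (10, 21), (10, 28), (10, 30), (11, 5), (11, 26), (12, 5), (12, 26), (13, 1), (13, 3), (13, 10), (13, 21), (13, 28), (13, 30)]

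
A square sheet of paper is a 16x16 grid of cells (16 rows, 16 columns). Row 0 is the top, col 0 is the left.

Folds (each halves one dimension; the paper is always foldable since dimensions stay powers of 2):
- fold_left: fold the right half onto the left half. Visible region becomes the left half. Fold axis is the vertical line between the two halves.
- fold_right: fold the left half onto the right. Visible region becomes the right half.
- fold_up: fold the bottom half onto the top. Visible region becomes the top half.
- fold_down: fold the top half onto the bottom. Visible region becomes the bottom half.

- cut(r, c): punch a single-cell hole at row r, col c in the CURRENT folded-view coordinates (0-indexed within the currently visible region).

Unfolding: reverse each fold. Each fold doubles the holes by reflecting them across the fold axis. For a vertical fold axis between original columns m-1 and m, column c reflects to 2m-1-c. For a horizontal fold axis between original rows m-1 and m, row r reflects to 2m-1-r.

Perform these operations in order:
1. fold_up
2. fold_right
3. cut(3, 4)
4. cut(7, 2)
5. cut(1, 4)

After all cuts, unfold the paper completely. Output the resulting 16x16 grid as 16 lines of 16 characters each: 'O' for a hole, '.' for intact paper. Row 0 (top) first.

Op 1 fold_up: fold axis h@8; visible region now rows[0,8) x cols[0,16) = 8x16
Op 2 fold_right: fold axis v@8; visible region now rows[0,8) x cols[8,16) = 8x8
Op 3 cut(3, 4): punch at orig (3,12); cuts so far [(3, 12)]; region rows[0,8) x cols[8,16) = 8x8
Op 4 cut(7, 2): punch at orig (7,10); cuts so far [(3, 12), (7, 10)]; region rows[0,8) x cols[8,16) = 8x8
Op 5 cut(1, 4): punch at orig (1,12); cuts so far [(1, 12), (3, 12), (7, 10)]; region rows[0,8) x cols[8,16) = 8x8
Unfold 1 (reflect across v@8): 6 holes -> [(1, 3), (1, 12), (3, 3), (3, 12), (7, 5), (7, 10)]
Unfold 2 (reflect across h@8): 12 holes -> [(1, 3), (1, 12), (3, 3), (3, 12), (7, 5), (7, 10), (8, 5), (8, 10), (12, 3), (12, 12), (14, 3), (14, 12)]

Answer: ................
...O........O...
................
...O........O...
................
................
................
.....O....O.....
.....O....O.....
................
................
................
...O........O...
................
...O........O...
................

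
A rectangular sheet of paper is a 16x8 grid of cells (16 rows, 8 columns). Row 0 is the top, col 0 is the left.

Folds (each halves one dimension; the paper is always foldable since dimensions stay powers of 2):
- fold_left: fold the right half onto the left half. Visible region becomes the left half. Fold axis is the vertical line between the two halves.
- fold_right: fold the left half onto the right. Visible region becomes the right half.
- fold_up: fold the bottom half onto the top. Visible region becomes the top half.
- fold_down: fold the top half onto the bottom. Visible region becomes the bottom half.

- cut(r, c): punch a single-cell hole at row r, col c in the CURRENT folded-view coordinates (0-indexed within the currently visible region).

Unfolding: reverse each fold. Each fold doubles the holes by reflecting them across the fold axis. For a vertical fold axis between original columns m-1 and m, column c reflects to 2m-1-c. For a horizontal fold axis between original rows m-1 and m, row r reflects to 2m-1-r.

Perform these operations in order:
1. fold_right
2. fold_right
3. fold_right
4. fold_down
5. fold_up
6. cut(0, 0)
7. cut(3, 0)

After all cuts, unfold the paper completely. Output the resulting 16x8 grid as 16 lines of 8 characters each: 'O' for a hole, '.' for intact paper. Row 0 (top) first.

Answer: OOOOOOOO
........
........
OOOOOOOO
OOOOOOOO
........
........
OOOOOOOO
OOOOOOOO
........
........
OOOOOOOO
OOOOOOOO
........
........
OOOOOOOO

Derivation:
Op 1 fold_right: fold axis v@4; visible region now rows[0,16) x cols[4,8) = 16x4
Op 2 fold_right: fold axis v@6; visible region now rows[0,16) x cols[6,8) = 16x2
Op 3 fold_right: fold axis v@7; visible region now rows[0,16) x cols[7,8) = 16x1
Op 4 fold_down: fold axis h@8; visible region now rows[8,16) x cols[7,8) = 8x1
Op 5 fold_up: fold axis h@12; visible region now rows[8,12) x cols[7,8) = 4x1
Op 6 cut(0, 0): punch at orig (8,7); cuts so far [(8, 7)]; region rows[8,12) x cols[7,8) = 4x1
Op 7 cut(3, 0): punch at orig (11,7); cuts so far [(8, 7), (11, 7)]; region rows[8,12) x cols[7,8) = 4x1
Unfold 1 (reflect across h@12): 4 holes -> [(8, 7), (11, 7), (12, 7), (15, 7)]
Unfold 2 (reflect across h@8): 8 holes -> [(0, 7), (3, 7), (4, 7), (7, 7), (8, 7), (11, 7), (12, 7), (15, 7)]
Unfold 3 (reflect across v@7): 16 holes -> [(0, 6), (0, 7), (3, 6), (3, 7), (4, 6), (4, 7), (7, 6), (7, 7), (8, 6), (8, 7), (11, 6), (11, 7), (12, 6), (12, 7), (15, 6), (15, 7)]
Unfold 4 (reflect across v@6): 32 holes -> [(0, 4), (0, 5), (0, 6), (0, 7), (3, 4), (3, 5), (3, 6), (3, 7), (4, 4), (4, 5), (4, 6), (4, 7), (7, 4), (7, 5), (7, 6), (7, 7), (8, 4), (8, 5), (8, 6), (8, 7), (11, 4), (11, 5), (11, 6), (11, 7), (12, 4), (12, 5), (12, 6), (12, 7), (15, 4), (15, 5), (15, 6), (15, 7)]
Unfold 5 (reflect across v@4): 64 holes -> [(0, 0), (0, 1), (0, 2), (0, 3), (0, 4), (0, 5), (0, 6), (0, 7), (3, 0), (3, 1), (3, 2), (3, 3), (3, 4), (3, 5), (3, 6), (3, 7), (4, 0), (4, 1), (4, 2), (4, 3), (4, 4), (4, 5), (4, 6), (4, 7), (7, 0), (7, 1), (7, 2), (7, 3), (7, 4), (7, 5), (7, 6), (7, 7), (8, 0), (8, 1), (8, 2), (8, 3), (8, 4), (8, 5), (8, 6), (8, 7), (11, 0), (11, 1), (11, 2), (11, 3), (11, 4), (11, 5), (11, 6), (11, 7), (12, 0), (12, 1), (12, 2), (12, 3), (12, 4), (12, 5), (12, 6), (12, 7), (15, 0), (15, 1), (15, 2), (15, 3), (15, 4), (15, 5), (15, 6), (15, 7)]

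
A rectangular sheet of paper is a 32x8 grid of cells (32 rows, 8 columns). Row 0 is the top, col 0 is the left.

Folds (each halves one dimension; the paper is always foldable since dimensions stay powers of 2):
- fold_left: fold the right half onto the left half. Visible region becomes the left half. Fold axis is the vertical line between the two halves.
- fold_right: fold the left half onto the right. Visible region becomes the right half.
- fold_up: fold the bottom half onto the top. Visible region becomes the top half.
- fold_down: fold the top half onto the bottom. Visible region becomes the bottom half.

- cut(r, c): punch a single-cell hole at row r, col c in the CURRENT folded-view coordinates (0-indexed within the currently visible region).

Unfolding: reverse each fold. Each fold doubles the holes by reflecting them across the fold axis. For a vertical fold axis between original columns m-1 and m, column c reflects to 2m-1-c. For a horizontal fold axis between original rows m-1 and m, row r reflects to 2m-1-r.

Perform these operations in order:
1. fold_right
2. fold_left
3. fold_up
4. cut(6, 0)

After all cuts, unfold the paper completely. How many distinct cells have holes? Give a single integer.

Op 1 fold_right: fold axis v@4; visible region now rows[0,32) x cols[4,8) = 32x4
Op 2 fold_left: fold axis v@6; visible region now rows[0,32) x cols[4,6) = 32x2
Op 3 fold_up: fold axis h@16; visible region now rows[0,16) x cols[4,6) = 16x2
Op 4 cut(6, 0): punch at orig (6,4); cuts so far [(6, 4)]; region rows[0,16) x cols[4,6) = 16x2
Unfold 1 (reflect across h@16): 2 holes -> [(6, 4), (25, 4)]
Unfold 2 (reflect across v@6): 4 holes -> [(6, 4), (6, 7), (25, 4), (25, 7)]
Unfold 3 (reflect across v@4): 8 holes -> [(6, 0), (6, 3), (6, 4), (6, 7), (25, 0), (25, 3), (25, 4), (25, 7)]

Answer: 8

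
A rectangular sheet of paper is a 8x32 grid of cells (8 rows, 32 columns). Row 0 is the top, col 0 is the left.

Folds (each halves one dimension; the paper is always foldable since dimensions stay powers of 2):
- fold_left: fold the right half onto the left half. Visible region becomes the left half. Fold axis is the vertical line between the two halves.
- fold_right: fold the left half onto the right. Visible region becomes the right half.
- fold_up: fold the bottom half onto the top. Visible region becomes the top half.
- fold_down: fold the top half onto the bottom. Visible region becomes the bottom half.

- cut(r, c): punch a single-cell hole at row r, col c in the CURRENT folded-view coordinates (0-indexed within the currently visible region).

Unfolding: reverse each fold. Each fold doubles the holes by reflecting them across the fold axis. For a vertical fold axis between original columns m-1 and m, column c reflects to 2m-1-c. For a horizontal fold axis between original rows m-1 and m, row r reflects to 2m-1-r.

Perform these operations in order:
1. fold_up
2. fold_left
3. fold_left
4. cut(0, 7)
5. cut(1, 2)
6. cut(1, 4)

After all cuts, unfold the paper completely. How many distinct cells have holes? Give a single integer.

Answer: 24

Derivation:
Op 1 fold_up: fold axis h@4; visible region now rows[0,4) x cols[0,32) = 4x32
Op 2 fold_left: fold axis v@16; visible region now rows[0,4) x cols[0,16) = 4x16
Op 3 fold_left: fold axis v@8; visible region now rows[0,4) x cols[0,8) = 4x8
Op 4 cut(0, 7): punch at orig (0,7); cuts so far [(0, 7)]; region rows[0,4) x cols[0,8) = 4x8
Op 5 cut(1, 2): punch at orig (1,2); cuts so far [(0, 7), (1, 2)]; region rows[0,4) x cols[0,8) = 4x8
Op 6 cut(1, 4): punch at orig (1,4); cuts so far [(0, 7), (1, 2), (1, 4)]; region rows[0,4) x cols[0,8) = 4x8
Unfold 1 (reflect across v@8): 6 holes -> [(0, 7), (0, 8), (1, 2), (1, 4), (1, 11), (1, 13)]
Unfold 2 (reflect across v@16): 12 holes -> [(0, 7), (0, 8), (0, 23), (0, 24), (1, 2), (1, 4), (1, 11), (1, 13), (1, 18), (1, 20), (1, 27), (1, 29)]
Unfold 3 (reflect across h@4): 24 holes -> [(0, 7), (0, 8), (0, 23), (0, 24), (1, 2), (1, 4), (1, 11), (1, 13), (1, 18), (1, 20), (1, 27), (1, 29), (6, 2), (6, 4), (6, 11), (6, 13), (6, 18), (6, 20), (6, 27), (6, 29), (7, 7), (7, 8), (7, 23), (7, 24)]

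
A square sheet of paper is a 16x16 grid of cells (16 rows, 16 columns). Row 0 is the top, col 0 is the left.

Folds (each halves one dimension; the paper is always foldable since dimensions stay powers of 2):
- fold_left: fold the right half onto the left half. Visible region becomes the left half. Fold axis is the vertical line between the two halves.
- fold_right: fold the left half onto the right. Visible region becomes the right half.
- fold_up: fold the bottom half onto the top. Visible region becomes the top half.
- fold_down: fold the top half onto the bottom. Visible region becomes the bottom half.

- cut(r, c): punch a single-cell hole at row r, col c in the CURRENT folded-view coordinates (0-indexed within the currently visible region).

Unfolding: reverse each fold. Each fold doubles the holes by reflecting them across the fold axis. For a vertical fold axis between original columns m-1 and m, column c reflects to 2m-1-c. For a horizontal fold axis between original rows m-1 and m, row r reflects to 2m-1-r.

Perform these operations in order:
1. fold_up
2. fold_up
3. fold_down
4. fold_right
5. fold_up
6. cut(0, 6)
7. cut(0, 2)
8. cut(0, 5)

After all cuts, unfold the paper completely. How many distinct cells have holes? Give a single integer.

Op 1 fold_up: fold axis h@8; visible region now rows[0,8) x cols[0,16) = 8x16
Op 2 fold_up: fold axis h@4; visible region now rows[0,4) x cols[0,16) = 4x16
Op 3 fold_down: fold axis h@2; visible region now rows[2,4) x cols[0,16) = 2x16
Op 4 fold_right: fold axis v@8; visible region now rows[2,4) x cols[8,16) = 2x8
Op 5 fold_up: fold axis h@3; visible region now rows[2,3) x cols[8,16) = 1x8
Op 6 cut(0, 6): punch at orig (2,14); cuts so far [(2, 14)]; region rows[2,3) x cols[8,16) = 1x8
Op 7 cut(0, 2): punch at orig (2,10); cuts so far [(2, 10), (2, 14)]; region rows[2,3) x cols[8,16) = 1x8
Op 8 cut(0, 5): punch at orig (2,13); cuts so far [(2, 10), (2, 13), (2, 14)]; region rows[2,3) x cols[8,16) = 1x8
Unfold 1 (reflect across h@3): 6 holes -> [(2, 10), (2, 13), (2, 14), (3, 10), (3, 13), (3, 14)]
Unfold 2 (reflect across v@8): 12 holes -> [(2, 1), (2, 2), (2, 5), (2, 10), (2, 13), (2, 14), (3, 1), (3, 2), (3, 5), (3, 10), (3, 13), (3, 14)]
Unfold 3 (reflect across h@2): 24 holes -> [(0, 1), (0, 2), (0, 5), (0, 10), (0, 13), (0, 14), (1, 1), (1, 2), (1, 5), (1, 10), (1, 13), (1, 14), (2, 1), (2, 2), (2, 5), (2, 10), (2, 13), (2, 14), (3, 1), (3, 2), (3, 5), (3, 10), (3, 13), (3, 14)]
Unfold 4 (reflect across h@4): 48 holes -> [(0, 1), (0, 2), (0, 5), (0, 10), (0, 13), (0, 14), (1, 1), (1, 2), (1, 5), (1, 10), (1, 13), (1, 14), (2, 1), (2, 2), (2, 5), (2, 10), (2, 13), (2, 14), (3, 1), (3, 2), (3, 5), (3, 10), (3, 13), (3, 14), (4, 1), (4, 2), (4, 5), (4, 10), (4, 13), (4, 14), (5, 1), (5, 2), (5, 5), (5, 10), (5, 13), (5, 14), (6, 1), (6, 2), (6, 5), (6, 10), (6, 13), (6, 14), (7, 1), (7, 2), (7, 5), (7, 10), (7, 13), (7, 14)]
Unfold 5 (reflect across h@8): 96 holes -> [(0, 1), (0, 2), (0, 5), (0, 10), (0, 13), (0, 14), (1, 1), (1, 2), (1, 5), (1, 10), (1, 13), (1, 14), (2, 1), (2, 2), (2, 5), (2, 10), (2, 13), (2, 14), (3, 1), (3, 2), (3, 5), (3, 10), (3, 13), (3, 14), (4, 1), (4, 2), (4, 5), (4, 10), (4, 13), (4, 14), (5, 1), (5, 2), (5, 5), (5, 10), (5, 13), (5, 14), (6, 1), (6, 2), (6, 5), (6, 10), (6, 13), (6, 14), (7, 1), (7, 2), (7, 5), (7, 10), (7, 13), (7, 14), (8, 1), (8, 2), (8, 5), (8, 10), (8, 13), (8, 14), (9, 1), (9, 2), (9, 5), (9, 10), (9, 13), (9, 14), (10, 1), (10, 2), (10, 5), (10, 10), (10, 13), (10, 14), (11, 1), (11, 2), (11, 5), (11, 10), (11, 13), (11, 14), (12, 1), (12, 2), (12, 5), (12, 10), (12, 13), (12, 14), (13, 1), (13, 2), (13, 5), (13, 10), (13, 13), (13, 14), (14, 1), (14, 2), (14, 5), (14, 10), (14, 13), (14, 14), (15, 1), (15, 2), (15, 5), (15, 10), (15, 13), (15, 14)]

Answer: 96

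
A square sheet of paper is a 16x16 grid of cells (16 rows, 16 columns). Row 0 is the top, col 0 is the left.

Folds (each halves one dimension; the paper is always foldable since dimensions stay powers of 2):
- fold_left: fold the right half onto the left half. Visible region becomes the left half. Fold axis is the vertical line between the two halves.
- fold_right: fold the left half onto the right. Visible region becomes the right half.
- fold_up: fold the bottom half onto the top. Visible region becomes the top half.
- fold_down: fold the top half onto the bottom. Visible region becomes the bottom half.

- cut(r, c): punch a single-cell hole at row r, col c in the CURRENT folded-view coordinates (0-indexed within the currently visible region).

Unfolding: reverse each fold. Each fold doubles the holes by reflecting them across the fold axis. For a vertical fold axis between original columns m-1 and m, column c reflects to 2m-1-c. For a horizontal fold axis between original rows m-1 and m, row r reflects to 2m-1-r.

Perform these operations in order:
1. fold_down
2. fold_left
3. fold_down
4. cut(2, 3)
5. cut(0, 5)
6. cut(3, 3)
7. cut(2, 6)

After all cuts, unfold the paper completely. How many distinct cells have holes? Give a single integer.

Answer: 32

Derivation:
Op 1 fold_down: fold axis h@8; visible region now rows[8,16) x cols[0,16) = 8x16
Op 2 fold_left: fold axis v@8; visible region now rows[8,16) x cols[0,8) = 8x8
Op 3 fold_down: fold axis h@12; visible region now rows[12,16) x cols[0,8) = 4x8
Op 4 cut(2, 3): punch at orig (14,3); cuts so far [(14, 3)]; region rows[12,16) x cols[0,8) = 4x8
Op 5 cut(0, 5): punch at orig (12,5); cuts so far [(12, 5), (14, 3)]; region rows[12,16) x cols[0,8) = 4x8
Op 6 cut(3, 3): punch at orig (15,3); cuts so far [(12, 5), (14, 3), (15, 3)]; region rows[12,16) x cols[0,8) = 4x8
Op 7 cut(2, 6): punch at orig (14,6); cuts so far [(12, 5), (14, 3), (14, 6), (15, 3)]; region rows[12,16) x cols[0,8) = 4x8
Unfold 1 (reflect across h@12): 8 holes -> [(8, 3), (9, 3), (9, 6), (11, 5), (12, 5), (14, 3), (14, 6), (15, 3)]
Unfold 2 (reflect across v@8): 16 holes -> [(8, 3), (8, 12), (9, 3), (9, 6), (9, 9), (9, 12), (11, 5), (11, 10), (12, 5), (12, 10), (14, 3), (14, 6), (14, 9), (14, 12), (15, 3), (15, 12)]
Unfold 3 (reflect across h@8): 32 holes -> [(0, 3), (0, 12), (1, 3), (1, 6), (1, 9), (1, 12), (3, 5), (3, 10), (4, 5), (4, 10), (6, 3), (6, 6), (6, 9), (6, 12), (7, 3), (7, 12), (8, 3), (8, 12), (9, 3), (9, 6), (9, 9), (9, 12), (11, 5), (11, 10), (12, 5), (12, 10), (14, 3), (14, 6), (14, 9), (14, 12), (15, 3), (15, 12)]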